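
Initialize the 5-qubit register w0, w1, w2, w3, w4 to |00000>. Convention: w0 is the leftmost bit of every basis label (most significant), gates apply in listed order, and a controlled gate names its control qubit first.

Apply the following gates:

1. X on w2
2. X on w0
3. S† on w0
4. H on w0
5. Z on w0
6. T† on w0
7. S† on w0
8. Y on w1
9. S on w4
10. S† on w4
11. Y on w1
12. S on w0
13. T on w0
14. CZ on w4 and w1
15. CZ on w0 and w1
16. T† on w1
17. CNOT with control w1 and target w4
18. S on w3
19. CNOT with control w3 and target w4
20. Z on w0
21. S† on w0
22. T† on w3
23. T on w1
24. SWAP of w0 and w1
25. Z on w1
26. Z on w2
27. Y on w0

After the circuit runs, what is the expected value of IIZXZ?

The observable IIZXZ averages to 0. Key observation: steps 6-13 multiply out to the identity, so the circuit reduces to the remaining gates.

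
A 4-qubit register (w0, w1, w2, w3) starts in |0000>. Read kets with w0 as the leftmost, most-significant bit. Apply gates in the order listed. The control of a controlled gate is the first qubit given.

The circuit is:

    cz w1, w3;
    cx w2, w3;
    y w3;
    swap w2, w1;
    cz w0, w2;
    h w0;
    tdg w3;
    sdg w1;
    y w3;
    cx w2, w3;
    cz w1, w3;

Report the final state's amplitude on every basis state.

After the circuit, the state carries amplitude -sqrt(2)*exp(3*I*pi/4)/2 on |0000>, -sqrt(2)*exp(3*I*pi/4)/2 on |1000>, and 0 on every other basis state.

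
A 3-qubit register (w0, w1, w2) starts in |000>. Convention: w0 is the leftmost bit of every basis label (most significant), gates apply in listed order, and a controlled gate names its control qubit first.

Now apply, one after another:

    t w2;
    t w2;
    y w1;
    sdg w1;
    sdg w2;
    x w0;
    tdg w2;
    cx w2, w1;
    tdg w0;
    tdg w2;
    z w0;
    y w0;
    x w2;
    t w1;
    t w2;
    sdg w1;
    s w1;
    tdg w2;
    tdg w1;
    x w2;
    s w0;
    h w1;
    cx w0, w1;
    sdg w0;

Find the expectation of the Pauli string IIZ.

The observable IIZ averages to 1. Key observation: steps 13-20 multiply out to the identity, so the circuit reduces to the remaining gates.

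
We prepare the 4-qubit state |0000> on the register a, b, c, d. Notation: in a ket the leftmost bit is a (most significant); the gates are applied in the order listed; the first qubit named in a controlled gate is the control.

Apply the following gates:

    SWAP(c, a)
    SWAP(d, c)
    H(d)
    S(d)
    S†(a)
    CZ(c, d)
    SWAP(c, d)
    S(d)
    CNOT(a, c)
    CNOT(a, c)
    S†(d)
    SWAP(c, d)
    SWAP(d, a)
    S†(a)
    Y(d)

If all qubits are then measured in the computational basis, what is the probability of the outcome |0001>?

The probability of measuring |0001> is 1/2. Key observation: the block from step 7 through step 12 cancels to the identity and can be dropped.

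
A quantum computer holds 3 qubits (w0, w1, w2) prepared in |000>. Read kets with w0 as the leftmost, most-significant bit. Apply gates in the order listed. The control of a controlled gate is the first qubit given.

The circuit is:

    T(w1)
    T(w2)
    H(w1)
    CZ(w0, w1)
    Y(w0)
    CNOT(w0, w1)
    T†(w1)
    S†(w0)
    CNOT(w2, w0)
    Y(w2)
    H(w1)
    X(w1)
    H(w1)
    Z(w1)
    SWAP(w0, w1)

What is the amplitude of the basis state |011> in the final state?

|011> carries amplitude sqrt(2)*I/2 in the final state.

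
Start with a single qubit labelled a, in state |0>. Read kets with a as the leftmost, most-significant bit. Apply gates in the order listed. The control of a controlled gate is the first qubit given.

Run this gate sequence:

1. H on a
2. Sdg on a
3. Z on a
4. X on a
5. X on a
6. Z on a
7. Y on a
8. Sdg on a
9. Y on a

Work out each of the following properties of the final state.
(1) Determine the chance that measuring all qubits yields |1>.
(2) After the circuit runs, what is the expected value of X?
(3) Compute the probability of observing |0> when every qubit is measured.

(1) Outcome |1> occurs with probability 1/2.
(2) The expectation value of X is 1.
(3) Outcome |0> occurs with probability 1/2.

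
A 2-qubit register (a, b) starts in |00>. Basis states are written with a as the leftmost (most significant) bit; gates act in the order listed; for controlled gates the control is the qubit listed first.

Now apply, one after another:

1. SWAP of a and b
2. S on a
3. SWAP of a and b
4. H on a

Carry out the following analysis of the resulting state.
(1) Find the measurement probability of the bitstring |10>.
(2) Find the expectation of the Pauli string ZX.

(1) Outcome |10> occurs with probability 1/2.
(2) In the final state, ZX has expectation 0.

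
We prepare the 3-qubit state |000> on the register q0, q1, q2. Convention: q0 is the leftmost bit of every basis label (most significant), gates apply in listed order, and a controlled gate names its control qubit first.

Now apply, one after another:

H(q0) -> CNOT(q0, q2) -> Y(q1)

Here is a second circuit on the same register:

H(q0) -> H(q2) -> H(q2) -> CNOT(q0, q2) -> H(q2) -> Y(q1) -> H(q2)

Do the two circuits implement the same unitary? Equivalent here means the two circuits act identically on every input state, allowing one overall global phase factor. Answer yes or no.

Yes, they are equivalent — the unitaries differ by at most a global phase.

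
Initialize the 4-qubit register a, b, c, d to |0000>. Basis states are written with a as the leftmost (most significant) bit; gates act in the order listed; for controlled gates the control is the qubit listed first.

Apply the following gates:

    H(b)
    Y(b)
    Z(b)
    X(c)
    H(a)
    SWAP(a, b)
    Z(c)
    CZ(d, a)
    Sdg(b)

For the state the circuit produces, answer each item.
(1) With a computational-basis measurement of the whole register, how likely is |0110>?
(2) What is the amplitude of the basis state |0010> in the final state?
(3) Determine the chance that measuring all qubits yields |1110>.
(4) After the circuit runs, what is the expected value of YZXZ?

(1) A full measurement returns |0110> with probability 1/4.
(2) The amplitude on |0010> is I/2.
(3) The probability of measuring |1110> is 1/4.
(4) In the final state, YZXZ has expectation 0.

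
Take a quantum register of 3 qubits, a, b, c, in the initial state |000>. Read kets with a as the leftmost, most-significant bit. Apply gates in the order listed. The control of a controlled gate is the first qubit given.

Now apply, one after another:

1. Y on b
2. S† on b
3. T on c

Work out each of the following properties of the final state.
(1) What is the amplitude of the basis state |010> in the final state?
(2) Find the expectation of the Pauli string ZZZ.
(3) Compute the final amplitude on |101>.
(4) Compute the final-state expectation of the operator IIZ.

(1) The amplitude on |010> is 1.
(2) The observable ZZZ averages to -1.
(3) |101> carries amplitude 0 in the final state.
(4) The observable IIZ averages to 1.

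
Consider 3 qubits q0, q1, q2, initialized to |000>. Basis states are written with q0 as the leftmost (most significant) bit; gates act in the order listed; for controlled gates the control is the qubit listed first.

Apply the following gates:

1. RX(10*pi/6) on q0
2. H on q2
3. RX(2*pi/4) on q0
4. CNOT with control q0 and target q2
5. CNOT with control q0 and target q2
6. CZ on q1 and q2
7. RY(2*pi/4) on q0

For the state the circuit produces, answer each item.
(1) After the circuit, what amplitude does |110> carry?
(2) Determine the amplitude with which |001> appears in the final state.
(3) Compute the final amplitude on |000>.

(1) The amplitude on |110> is 0. Key observation: steps 4-5 multiply out to the identity, so the circuit reduces to the remaining gates.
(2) The final state's coefficient on |001> equals -(1 - I)*(sqrt(2) + sqrt(6)*I)/8.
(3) |000> carries amplitude -(1 - I)*(sqrt(2) + sqrt(6)*I)/8 in the final state.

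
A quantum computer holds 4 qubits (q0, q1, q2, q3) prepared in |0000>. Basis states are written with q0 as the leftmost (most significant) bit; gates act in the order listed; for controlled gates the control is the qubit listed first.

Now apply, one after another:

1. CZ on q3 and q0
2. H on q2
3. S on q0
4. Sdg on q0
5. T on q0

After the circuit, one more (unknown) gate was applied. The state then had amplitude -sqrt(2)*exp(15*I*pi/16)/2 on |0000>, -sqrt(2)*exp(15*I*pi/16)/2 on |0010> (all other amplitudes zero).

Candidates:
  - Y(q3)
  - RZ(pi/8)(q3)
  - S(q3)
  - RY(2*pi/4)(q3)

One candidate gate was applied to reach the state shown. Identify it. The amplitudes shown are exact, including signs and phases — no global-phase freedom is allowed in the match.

The applied gate was RZ(pi/8)(q3).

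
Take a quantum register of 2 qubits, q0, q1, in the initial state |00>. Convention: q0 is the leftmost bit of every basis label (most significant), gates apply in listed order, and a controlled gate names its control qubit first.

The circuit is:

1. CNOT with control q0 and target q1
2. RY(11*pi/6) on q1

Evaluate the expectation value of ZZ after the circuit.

In the final state, ZZ has expectation sqrt(3)/2.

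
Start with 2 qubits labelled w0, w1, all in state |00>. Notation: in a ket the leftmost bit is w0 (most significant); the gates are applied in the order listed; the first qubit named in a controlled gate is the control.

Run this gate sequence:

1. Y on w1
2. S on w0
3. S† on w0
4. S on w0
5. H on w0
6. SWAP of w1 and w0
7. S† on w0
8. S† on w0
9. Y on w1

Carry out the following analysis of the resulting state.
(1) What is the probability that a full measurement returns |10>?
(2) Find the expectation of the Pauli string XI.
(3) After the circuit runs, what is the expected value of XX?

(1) A full measurement returns |10> with probability 1/2.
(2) The observable XI averages to 0.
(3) In the final state, XX has expectation 0.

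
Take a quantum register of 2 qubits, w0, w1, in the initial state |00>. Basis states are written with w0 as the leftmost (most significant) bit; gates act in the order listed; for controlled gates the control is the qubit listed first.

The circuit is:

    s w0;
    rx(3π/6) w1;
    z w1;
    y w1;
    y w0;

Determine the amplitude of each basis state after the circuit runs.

The final amplitudes are 0 on |00>, 0 on |01>, sqrt(2)*I/2 on |10>, -sqrt(2)/2 on |11>.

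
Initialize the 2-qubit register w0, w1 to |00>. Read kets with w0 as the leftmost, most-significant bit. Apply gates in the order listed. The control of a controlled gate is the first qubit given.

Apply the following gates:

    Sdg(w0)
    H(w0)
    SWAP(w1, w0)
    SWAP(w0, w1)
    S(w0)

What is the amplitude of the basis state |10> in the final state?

The amplitude on |10> is sqrt(2)*I/2.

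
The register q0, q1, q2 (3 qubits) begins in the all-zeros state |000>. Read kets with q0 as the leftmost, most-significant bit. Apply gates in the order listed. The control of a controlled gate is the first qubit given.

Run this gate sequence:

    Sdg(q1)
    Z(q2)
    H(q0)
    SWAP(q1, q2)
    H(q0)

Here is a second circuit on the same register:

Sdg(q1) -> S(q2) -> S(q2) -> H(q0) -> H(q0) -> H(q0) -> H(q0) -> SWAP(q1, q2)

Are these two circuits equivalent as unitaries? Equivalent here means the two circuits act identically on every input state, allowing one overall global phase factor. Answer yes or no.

Yes: on every input state the two circuits agree up to one overall phase factor.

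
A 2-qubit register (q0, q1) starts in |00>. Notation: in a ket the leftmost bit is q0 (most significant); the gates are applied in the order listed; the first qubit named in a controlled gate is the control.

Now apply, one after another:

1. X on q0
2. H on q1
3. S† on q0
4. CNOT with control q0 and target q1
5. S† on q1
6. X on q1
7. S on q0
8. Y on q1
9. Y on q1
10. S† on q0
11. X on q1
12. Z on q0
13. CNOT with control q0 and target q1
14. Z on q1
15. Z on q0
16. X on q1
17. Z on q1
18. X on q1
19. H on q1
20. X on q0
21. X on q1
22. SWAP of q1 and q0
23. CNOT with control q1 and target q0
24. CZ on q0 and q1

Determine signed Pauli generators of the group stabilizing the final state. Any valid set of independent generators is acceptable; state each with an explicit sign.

The stabilizer group can be generated by +YI, +IZ, among other valid generating sets. Key observation: the block from step 6 through step 11 cancels to the identity and can be dropped.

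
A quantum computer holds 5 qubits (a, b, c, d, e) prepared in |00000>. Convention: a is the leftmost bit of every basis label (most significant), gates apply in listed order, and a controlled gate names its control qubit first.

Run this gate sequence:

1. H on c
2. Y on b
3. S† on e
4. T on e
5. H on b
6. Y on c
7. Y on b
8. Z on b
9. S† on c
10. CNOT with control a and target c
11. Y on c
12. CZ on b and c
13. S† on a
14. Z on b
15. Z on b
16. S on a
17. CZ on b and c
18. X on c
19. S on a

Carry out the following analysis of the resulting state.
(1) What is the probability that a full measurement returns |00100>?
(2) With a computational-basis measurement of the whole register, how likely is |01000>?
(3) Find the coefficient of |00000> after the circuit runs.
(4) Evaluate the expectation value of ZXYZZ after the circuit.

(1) Outcome |00100> occurs with probability 1/4.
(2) A full measurement returns |01000> with probability 1/4.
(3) |00000> carries amplitude -1/2 in the final state.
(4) The observable ZXYZZ averages to 1.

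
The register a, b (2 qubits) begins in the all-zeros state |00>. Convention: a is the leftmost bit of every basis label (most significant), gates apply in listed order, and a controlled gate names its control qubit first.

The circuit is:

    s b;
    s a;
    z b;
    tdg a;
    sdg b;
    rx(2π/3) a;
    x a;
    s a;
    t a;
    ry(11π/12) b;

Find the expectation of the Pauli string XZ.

The expectation value of XZ is sqrt(3)/8 + 3/8.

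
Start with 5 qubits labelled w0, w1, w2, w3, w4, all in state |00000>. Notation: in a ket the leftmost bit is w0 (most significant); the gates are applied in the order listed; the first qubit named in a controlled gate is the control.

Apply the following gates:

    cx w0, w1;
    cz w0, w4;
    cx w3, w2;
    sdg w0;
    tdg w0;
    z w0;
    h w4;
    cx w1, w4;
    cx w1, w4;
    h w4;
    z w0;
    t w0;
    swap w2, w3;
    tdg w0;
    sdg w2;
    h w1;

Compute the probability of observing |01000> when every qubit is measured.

Outcome |01000> occurs with probability 1/2. Key observation: gates 5-12 undo each other exactly, leaving only the rest of the circuit to track.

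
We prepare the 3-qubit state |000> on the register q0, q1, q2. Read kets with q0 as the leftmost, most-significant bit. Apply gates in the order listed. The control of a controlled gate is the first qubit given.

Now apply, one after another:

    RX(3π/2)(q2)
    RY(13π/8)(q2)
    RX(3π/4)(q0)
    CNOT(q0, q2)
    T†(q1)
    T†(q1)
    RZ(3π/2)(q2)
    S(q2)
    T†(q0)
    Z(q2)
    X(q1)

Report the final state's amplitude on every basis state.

After the circuit, the state carries amplitude 0 on |000>, 0 on |001>, sqrt(2)*sqrt(1/2 - sqrt(2)/4)*exp(-3*I*pi/4)*cos(3*pi/16)/2 + sqrt(2)*I*sqrt(1/2 - sqrt(2)/4)*exp(-3*I*pi/4)*sin(3*pi/16)/2 on |010>, sqrt(2)*I*sqrt(1/2 - sqrt(2)/4)*exp(3*I*pi/4)*sin(3*pi/16)/2 + sqrt(2)*sqrt(1/2 - sqrt(2)/4)*exp(3*I*pi/4)*cos(3*pi/16)/2 on |011>, 0 on |100>, 0 on |101>, -sqrt(2*sqrt(2) + 4)*exp(3*I*pi/16)/4 on |110>, sqrt(2*sqrt(2) + 4)*(sin(3*pi/16)/4 - I*cos(3*pi/16)/4) on |111>.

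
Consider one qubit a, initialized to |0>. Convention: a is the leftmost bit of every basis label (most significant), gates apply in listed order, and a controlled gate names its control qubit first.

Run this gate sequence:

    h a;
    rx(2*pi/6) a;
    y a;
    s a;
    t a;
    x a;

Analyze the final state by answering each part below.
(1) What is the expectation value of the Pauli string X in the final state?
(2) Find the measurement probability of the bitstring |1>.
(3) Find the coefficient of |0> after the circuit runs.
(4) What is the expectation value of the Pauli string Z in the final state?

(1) The observable X averages to sqrt(2)/2.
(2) A full measurement returns |1> with probability 1/2.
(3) The amplitude on |0> is (-sqrt(6) + sqrt(2)*I)*exp(I*pi/4)/4.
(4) The observable Z averages to 0.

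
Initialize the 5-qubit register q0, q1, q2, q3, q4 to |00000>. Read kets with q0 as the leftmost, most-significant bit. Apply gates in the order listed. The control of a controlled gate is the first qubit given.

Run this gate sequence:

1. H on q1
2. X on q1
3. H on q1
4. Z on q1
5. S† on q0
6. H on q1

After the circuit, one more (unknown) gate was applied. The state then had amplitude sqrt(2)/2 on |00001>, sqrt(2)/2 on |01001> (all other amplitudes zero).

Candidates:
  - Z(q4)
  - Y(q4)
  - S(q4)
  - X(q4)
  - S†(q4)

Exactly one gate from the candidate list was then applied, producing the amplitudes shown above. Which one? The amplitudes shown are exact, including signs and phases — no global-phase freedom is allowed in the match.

The unique candidate consistent with the amplitudes is X(q4). Key observation: gates 1-4 undo each other exactly, leaving only the rest of the circuit to track.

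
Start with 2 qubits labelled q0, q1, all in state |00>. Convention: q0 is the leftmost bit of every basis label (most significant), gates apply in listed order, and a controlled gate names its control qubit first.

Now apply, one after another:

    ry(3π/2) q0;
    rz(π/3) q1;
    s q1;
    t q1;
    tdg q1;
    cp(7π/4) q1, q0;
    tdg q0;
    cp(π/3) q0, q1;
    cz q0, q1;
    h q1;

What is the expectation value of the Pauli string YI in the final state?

In the final state, YI has expectation sqrt(2)/2.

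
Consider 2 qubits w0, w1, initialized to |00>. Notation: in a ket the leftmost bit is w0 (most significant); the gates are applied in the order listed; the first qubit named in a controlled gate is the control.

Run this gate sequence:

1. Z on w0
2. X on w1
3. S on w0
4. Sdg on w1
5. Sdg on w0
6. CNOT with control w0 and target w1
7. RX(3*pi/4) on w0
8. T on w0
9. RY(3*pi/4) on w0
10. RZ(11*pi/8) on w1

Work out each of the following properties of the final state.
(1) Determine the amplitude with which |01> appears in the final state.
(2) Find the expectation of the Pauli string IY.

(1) The amplitude on |01> is (-sqrt(2) + 2 + sqrt(2)*exp(3*I*pi/4) + 2*exp(3*I*pi/4))*exp(3*I*pi/16)/4.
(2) The expectation value of IY is 0.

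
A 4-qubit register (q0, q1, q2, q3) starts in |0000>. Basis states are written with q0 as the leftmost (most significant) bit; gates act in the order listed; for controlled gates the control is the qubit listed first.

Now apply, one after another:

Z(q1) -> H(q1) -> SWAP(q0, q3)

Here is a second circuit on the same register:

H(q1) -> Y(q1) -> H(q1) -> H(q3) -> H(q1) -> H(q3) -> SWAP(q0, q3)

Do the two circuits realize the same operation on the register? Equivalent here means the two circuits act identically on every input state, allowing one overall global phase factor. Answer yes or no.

No — the two circuits implement different unitaries, even allowing a global phase.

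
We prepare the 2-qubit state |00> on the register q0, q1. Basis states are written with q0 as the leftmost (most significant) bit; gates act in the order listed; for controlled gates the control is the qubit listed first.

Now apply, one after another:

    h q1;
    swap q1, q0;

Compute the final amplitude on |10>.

The final state's coefficient on |10> equals sqrt(2)/2.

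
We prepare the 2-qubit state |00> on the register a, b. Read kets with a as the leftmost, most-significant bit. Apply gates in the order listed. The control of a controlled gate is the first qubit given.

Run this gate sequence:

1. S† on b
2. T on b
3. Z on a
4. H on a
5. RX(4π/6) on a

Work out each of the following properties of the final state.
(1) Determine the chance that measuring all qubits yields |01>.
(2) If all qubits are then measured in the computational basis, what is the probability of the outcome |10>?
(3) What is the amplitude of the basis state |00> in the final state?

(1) A full measurement returns |01> with probability 0.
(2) A full measurement returns |10> with probability 1/2.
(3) The final state's coefficient on |00> equals sqrt(2)/4 - sqrt(6)*I/4.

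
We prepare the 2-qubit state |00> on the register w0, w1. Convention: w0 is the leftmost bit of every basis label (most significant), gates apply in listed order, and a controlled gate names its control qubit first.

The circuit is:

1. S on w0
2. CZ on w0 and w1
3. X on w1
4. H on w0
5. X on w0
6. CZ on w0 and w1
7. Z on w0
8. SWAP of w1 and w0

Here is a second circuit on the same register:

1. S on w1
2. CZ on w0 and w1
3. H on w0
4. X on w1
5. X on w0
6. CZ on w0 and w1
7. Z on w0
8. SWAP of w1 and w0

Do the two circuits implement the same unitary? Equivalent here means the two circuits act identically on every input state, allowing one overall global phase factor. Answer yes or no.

No, they are not equivalent — no single phase factor reconciles the two unitaries.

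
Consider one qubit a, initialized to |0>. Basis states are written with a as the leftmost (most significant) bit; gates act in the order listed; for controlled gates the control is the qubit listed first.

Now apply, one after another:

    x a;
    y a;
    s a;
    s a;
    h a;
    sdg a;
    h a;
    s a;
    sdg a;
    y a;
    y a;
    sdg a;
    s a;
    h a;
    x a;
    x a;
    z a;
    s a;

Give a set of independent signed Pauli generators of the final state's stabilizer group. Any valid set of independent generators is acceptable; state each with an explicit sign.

One valid set of independent stabilizer generators is -X (any independent generating set of the same group is equally correct).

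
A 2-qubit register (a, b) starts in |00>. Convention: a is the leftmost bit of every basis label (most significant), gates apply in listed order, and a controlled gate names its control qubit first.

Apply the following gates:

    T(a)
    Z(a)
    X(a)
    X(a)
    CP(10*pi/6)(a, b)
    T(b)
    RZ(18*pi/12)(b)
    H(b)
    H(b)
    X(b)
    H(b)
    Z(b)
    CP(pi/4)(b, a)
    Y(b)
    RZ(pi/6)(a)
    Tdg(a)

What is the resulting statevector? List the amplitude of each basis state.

After the circuit, the state carries amplitude sqrt(2)*exp(2*I*pi/3)/2 on |00>, -sqrt(2)*exp(2*I*pi/3)/2 on |01>, 0 on |10>, 0 on |11>.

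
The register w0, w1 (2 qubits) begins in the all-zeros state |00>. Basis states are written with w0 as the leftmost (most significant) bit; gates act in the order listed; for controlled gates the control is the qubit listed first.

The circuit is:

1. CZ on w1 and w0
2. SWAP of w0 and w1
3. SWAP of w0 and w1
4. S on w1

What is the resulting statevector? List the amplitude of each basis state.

After the circuit, the state carries amplitude 1 on |00>, and 0 on every other basis state. Key observation: gates 2-3 undo each other exactly, leaving only the rest of the circuit to track.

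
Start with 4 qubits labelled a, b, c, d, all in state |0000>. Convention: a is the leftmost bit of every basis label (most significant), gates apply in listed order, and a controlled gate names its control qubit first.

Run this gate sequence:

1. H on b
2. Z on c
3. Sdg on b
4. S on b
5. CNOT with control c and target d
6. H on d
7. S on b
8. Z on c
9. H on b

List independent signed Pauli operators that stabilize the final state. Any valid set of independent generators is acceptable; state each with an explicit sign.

The final state is stabilized by the group generated by -IYII, +IIIX, +ZIII, +IIZI; other independent generating sets are equally valid.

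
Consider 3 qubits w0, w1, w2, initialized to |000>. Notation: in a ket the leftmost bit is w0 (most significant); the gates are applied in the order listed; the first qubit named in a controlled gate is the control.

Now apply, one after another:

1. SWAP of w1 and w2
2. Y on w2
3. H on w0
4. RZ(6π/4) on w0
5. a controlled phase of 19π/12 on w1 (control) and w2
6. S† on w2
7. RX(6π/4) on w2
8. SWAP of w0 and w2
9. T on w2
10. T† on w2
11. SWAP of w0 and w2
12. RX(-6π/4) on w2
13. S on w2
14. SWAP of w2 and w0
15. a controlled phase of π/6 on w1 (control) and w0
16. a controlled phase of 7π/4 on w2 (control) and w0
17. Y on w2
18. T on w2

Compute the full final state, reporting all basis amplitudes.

After the circuit, the state carries amplitude sqrt(2)*I/2 on |100>, sqrt(2)*I/2 on |101>, and 0 on every other basis state. Key observation: gates 6-13 undo each other exactly, leaving only the rest of the circuit to track.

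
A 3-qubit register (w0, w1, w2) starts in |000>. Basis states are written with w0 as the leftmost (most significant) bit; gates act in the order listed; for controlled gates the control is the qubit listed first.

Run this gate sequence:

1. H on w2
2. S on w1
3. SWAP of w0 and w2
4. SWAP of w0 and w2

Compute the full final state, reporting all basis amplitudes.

After the circuit, the state carries amplitude sqrt(2)/2 on |000>, sqrt(2)/2 on |001>, and 0 on every other basis state. Key observation: gates 3-4 undo each other exactly, leaving only the rest of the circuit to track.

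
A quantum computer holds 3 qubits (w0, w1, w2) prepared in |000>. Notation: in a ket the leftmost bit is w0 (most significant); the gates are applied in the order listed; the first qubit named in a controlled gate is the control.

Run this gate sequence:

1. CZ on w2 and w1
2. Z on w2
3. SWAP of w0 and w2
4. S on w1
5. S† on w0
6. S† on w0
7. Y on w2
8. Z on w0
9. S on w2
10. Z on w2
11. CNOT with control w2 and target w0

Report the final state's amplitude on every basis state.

The final amplitudes are 1 on |101>, and 0 on every other basis state.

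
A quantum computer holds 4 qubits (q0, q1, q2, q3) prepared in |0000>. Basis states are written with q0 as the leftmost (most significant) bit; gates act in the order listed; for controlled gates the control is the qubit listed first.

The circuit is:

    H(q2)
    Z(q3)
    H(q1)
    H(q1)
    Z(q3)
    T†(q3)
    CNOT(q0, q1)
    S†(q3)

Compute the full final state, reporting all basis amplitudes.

After the circuit, the state carries amplitude sqrt(2)/2 on |0000>, sqrt(2)/2 on |0010>, and 0 on every other basis state. Key observation: the block from step 2 through step 5 cancels to the identity and can be dropped.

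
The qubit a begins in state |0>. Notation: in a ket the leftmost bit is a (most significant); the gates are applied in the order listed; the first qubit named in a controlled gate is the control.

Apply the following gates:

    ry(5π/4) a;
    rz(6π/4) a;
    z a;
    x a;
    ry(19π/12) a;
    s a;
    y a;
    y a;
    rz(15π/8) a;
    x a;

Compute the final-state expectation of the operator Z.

The expectation value of Z is 1/4 - sqrt(3)/4.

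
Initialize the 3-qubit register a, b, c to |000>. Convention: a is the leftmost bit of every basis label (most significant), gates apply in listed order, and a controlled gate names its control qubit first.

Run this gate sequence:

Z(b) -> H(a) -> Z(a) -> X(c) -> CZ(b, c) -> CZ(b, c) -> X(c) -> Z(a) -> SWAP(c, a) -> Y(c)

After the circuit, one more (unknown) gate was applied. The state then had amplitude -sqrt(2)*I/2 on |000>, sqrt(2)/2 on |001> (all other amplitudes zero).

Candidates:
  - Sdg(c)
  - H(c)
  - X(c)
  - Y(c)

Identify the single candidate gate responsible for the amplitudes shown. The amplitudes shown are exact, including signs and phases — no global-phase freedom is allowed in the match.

The applied gate was Sdg(c).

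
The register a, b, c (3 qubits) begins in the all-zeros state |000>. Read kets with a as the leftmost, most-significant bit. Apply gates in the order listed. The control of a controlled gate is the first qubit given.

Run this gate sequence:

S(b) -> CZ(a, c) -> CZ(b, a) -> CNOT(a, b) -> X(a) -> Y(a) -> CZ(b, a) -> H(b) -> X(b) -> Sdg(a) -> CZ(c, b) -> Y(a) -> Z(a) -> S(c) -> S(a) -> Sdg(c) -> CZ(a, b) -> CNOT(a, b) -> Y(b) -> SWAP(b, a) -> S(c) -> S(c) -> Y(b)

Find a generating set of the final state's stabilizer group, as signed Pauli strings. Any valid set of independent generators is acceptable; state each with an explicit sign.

One valid set of independent stabilizer generators is +XII, +IZI, +IIZ (any independent generating set of the same group is equally correct).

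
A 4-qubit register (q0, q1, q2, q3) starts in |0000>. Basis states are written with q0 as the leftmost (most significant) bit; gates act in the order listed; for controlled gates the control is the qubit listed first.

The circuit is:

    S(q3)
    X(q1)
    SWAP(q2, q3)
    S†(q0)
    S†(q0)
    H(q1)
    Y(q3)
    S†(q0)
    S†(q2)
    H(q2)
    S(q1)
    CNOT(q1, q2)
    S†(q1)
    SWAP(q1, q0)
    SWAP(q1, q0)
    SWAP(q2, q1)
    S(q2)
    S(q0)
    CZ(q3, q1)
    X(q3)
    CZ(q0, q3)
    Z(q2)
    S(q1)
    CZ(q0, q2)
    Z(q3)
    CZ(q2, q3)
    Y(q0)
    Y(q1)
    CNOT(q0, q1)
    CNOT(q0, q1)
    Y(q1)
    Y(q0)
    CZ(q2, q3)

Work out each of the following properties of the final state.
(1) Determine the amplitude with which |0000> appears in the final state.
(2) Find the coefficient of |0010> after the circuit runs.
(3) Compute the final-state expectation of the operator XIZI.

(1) The amplitude on |0000> is I/2. Key observation: steps 26-33 multiply out to the identity, so the circuit reduces to the remaining gates.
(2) The final state's coefficient on |0010> equals -1/2.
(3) The expectation value of XIZI is 0.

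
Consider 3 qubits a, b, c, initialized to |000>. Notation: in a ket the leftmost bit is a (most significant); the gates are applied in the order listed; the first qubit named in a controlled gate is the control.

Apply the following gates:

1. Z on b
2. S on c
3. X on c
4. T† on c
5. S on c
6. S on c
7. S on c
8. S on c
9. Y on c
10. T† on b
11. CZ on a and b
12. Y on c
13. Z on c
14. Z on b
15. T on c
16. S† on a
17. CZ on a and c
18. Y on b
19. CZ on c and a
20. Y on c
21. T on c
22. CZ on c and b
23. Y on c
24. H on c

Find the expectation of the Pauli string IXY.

The expectation value of IXY is 0.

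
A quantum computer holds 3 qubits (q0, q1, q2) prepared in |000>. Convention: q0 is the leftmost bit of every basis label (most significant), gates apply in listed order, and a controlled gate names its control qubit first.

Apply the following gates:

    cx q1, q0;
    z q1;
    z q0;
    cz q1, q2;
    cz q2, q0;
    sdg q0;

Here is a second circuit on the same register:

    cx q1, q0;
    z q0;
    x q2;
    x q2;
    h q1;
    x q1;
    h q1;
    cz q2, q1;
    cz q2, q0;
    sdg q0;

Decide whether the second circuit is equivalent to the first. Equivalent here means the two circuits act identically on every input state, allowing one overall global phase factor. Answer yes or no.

Yes, they are equivalent — the unitaries differ by at most a global phase.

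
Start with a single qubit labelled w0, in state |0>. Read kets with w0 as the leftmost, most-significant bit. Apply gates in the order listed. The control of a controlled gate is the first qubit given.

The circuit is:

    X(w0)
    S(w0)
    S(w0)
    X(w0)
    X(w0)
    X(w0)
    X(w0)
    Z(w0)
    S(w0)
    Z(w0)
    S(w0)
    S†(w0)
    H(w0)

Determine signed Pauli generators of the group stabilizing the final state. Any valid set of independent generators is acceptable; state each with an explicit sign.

One valid set of independent stabilizer generators is -X (any independent generating set of the same group is equally correct). Key observation: steps 11-12 multiply out to the identity, so the circuit reduces to the remaining gates.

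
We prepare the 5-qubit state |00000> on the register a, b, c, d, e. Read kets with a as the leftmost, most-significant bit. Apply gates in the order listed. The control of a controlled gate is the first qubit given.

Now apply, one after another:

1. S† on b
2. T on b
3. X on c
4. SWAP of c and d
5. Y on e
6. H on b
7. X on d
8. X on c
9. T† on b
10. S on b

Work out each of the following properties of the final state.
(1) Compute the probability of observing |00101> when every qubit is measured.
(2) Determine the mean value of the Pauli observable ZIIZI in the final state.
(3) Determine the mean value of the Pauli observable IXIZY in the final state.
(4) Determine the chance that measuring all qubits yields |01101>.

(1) Outcome |00101> occurs with probability 1/2.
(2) The observable ZIIZI averages to 1.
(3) The observable IXIZY averages to 0.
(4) A full measurement returns |01101> with probability 1/2.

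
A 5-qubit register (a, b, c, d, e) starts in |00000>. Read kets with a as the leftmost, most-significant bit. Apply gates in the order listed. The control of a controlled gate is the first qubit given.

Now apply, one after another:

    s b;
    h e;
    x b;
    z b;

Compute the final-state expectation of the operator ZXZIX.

The observable ZXZIX averages to 0.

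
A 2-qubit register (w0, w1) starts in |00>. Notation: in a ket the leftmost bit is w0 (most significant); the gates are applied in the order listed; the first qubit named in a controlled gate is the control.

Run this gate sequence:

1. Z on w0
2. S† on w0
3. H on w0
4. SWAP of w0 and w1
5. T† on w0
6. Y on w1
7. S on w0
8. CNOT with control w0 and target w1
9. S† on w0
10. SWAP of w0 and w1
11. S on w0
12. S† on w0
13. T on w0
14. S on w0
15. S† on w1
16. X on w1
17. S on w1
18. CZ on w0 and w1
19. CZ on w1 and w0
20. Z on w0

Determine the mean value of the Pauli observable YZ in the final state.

The observable YZ averages to -sqrt(2)/2.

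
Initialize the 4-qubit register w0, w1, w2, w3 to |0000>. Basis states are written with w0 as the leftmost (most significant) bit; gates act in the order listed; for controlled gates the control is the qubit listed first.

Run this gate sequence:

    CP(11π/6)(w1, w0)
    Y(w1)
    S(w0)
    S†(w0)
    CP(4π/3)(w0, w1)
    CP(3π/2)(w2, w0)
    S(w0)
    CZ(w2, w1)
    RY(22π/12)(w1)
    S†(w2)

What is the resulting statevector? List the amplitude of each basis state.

After the circuit, the state carries amplitude I*(-sqrt(6) + sqrt(2))/4 on |0000>, I*(-sqrt(6) - sqrt(2))/4 on |0100>, and 0 on every other basis state.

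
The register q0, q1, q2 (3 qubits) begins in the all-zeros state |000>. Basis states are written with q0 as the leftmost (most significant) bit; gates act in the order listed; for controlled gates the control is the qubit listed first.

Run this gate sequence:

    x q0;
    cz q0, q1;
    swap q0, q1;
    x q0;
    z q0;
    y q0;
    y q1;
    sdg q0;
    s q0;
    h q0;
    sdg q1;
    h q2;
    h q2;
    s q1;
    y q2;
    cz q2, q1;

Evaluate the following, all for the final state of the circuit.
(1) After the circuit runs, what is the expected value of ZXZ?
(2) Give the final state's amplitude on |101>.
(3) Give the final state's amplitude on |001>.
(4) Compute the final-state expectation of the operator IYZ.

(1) In the final state, ZXZ has expectation 0. Key observation: the block from step 11 through step 14 cancels to the identity and can be dropped.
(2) The amplitude on |101> is sqrt(2)*I/2.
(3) The final state's coefficient on |001> equals sqrt(2)*I/2.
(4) The expectation value of IYZ is 0.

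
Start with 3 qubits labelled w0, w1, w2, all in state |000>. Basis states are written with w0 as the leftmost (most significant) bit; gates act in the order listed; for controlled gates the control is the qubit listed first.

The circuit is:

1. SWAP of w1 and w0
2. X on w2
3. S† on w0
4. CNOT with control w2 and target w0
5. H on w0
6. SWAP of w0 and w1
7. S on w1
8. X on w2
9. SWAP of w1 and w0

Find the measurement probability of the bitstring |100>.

A full measurement returns |100> with probability 1/2.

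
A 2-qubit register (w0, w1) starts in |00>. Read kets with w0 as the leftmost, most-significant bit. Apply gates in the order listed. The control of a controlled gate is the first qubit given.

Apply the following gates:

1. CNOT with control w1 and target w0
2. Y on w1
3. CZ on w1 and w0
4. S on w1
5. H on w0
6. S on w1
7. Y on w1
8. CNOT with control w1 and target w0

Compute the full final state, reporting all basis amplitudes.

The final amplitudes are -sqrt(2)/2 on |00>, 0 on |01>, -sqrt(2)/2 on |10>, 0 on |11>.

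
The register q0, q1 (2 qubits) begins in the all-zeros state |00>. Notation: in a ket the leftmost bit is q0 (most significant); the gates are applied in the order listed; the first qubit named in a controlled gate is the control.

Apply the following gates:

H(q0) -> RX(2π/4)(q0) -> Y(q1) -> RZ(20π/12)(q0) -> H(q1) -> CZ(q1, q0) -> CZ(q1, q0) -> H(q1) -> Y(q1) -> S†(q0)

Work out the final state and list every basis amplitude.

After the circuit, the state carries amplitude (-1 + I)*exp(I*pi/6)/2 on |00>, 0 on |01>, -exp(5*I*pi/6)/2 + exp(I*pi/3)/2 on |10>, 0 on |11>.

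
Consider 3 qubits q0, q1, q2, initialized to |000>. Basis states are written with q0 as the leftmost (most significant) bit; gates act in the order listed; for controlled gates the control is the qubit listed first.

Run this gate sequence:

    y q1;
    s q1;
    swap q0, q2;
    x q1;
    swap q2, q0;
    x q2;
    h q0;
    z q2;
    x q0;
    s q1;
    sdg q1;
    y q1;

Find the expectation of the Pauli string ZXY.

In the final state, ZXY has expectation 0.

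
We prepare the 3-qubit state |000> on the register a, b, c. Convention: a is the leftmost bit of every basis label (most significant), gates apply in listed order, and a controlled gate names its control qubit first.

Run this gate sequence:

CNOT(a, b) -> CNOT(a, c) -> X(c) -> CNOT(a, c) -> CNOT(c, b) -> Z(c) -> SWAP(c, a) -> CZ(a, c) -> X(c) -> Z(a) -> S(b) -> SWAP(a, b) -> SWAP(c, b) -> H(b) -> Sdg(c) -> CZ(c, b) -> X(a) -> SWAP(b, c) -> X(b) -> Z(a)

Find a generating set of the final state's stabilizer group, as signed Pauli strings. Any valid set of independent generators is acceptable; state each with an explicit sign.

The final state is stabilized by the group generated by +IIX, +ZII, +IZI; other independent generating sets are equally valid.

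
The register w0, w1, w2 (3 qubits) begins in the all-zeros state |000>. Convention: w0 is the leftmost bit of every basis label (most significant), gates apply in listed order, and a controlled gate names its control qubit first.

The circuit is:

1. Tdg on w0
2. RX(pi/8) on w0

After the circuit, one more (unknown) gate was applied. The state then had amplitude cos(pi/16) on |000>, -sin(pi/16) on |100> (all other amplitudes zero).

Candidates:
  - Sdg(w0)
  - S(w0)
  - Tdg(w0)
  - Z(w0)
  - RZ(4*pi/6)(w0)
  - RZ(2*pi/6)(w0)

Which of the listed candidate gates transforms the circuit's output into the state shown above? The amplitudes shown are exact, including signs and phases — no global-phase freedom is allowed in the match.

The applied gate was Sdg(w0).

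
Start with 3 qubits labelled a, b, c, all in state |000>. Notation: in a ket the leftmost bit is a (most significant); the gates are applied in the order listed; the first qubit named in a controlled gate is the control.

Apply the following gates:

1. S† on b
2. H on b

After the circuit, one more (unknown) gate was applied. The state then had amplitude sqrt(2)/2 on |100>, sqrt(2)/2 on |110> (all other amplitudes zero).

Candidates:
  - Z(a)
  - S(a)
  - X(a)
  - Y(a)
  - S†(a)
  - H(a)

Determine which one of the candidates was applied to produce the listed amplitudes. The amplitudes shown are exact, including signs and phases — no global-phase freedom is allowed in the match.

The applied gate was X(a).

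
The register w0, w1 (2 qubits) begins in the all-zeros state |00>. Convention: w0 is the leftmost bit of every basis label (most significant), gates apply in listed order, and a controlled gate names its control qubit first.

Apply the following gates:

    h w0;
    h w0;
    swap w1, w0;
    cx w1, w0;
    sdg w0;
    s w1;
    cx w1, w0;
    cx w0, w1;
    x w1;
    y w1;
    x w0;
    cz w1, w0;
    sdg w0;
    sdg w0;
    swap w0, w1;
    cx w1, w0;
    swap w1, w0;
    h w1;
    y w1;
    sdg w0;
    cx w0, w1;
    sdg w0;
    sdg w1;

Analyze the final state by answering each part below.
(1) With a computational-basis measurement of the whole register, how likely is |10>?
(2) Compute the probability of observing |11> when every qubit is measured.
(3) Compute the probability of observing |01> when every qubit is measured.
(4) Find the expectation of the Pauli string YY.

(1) The probability of measuring |10> is 1/2.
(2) The probability of measuring |11> is 1/2.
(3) A full measurement returns |01> with probability 0.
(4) The observable YY averages to 0.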